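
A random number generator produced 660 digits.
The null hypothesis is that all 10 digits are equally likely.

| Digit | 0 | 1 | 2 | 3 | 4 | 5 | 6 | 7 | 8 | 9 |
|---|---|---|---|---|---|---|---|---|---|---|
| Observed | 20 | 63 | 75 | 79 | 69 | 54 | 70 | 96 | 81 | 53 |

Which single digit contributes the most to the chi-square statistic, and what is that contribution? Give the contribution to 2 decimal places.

0, 32.06

Expected count for each of the 10 categories: 660/10 = 66.
χ² = (20−66)²/66 + (63−66)²/66 + (75−66)²/66 + (79−66)²/66 + (69−66)²/66 + (54−66)²/66 + (70−66)²/66 + (96−66)²/66 + (81−66)²/66 + (53−66)²/66
   = 32.061 + 0.136 + 1.227 + 2.561 + 0.136 + 2.182 + 0.242 + 13.636 + 3.409 + 2.561
The largest term is for 0: 32.06.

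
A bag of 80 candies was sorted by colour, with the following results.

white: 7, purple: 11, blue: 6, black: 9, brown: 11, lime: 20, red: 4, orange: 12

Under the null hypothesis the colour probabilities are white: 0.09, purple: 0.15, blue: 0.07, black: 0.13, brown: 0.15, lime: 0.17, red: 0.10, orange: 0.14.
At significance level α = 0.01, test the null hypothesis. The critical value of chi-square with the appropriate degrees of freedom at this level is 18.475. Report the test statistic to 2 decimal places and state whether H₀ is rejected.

5.46; do not reject

Expected counts E_i = n·p_i: 80×0.09 = 7.2, 80×0.15 = 12, 80×0.07 = 5.6, 80×0.13 = 10.4, 80×0.15 = 12, 80×0.17 = 13.6, 80×0.10 = 8, 80×0.14 = 11.2.
χ² = (7−7.2)²/7.2 + (11−12)²/12 + (6−5.6)²/5.6 + (9−10.4)²/10.4 + (11−12)²/12 + (20−13.6)²/13.6 + (4−8)²/8 + (12−11.2)²/11.2
   = 0.006 + 0.083 + 0.029 + 0.188 + 0.083 + 3.012 + 2.000 + 0.057
Sum = 5.46
df = 7. Since 5.46 < 18.475, we do not reject H₀.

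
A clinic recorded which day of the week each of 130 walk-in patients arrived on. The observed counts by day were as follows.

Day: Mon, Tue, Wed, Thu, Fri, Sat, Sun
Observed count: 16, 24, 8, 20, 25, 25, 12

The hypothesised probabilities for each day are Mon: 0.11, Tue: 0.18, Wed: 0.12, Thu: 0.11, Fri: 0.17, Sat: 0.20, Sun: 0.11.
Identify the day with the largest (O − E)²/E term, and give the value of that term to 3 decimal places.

Wed, 3.703

Expected counts E_i = n·p_i: 130×0.11 = 14.3, 130×0.18 = 23.4, 130×0.12 = 15.6, 130×0.11 = 14.3, 130×0.17 = 22.1, 130×0.20 = 26, 130×0.11 = 14.3.
Mon: (16 − 14.3)²/14.3 = 2.89/14.3 = 0.2021
Tue: (24 − 23.4)²/23.4 = 0.36/23.4 = 0.0154
Wed: (8 − 15.6)²/15.6 = 57.76/15.6 = 3.7026
Thu: (20 − 14.3)²/14.3 = 32.49/14.3 = 2.2720
Fri: (25 − 22.1)²/22.1 = 8.41/22.1 = 0.3805
Sat: (25 − 26)²/26 = 1/26 = 0.0385
Sun: (12 − 14.3)²/14.3 = 5.29/14.3 = 0.3699
The largest term is for Wed: 3.703.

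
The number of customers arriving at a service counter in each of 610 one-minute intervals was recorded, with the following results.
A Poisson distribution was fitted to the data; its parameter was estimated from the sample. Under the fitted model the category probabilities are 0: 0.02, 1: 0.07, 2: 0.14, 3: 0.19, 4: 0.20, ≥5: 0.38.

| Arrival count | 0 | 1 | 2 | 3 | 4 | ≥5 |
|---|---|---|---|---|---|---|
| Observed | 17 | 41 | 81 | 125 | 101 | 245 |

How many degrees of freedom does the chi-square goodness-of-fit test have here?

There are k = 6 categories and 1 parameter estimated from the data, so df = 6 − 1 − 1 = 4.

4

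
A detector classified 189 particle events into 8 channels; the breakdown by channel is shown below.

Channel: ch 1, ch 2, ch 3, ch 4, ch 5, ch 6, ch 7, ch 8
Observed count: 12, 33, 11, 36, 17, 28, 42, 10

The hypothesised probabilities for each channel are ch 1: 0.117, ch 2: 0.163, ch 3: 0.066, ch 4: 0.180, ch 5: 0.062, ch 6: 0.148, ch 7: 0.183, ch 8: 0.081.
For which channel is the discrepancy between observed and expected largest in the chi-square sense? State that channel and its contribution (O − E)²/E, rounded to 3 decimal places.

Expected counts E_i = n·p_i: 189×0.117 = 22.113, 189×0.163 = 30.807, 189×0.066 = 12.474, 189×0.180 = 34.02, 189×0.062 = 11.718, 189×0.148 = 27.972, 189×0.183 = 34.587, 189×0.081 = 15.309.
cat         O        E   (O−E)²/E
ch 1       12   22.113     4.6250
ch 2       33   30.807     0.1561
ch 3       11   12.474     0.1742
ch 4       36    34.02     0.1152
ch 5       17   11.718     2.3809
ch 6       28   27.972     0.0000
ch 7       42   34.587     1.5888
ch 8       10   15.309     1.8411
The largest term is for ch 1: 4.625.

ch 1, 4.625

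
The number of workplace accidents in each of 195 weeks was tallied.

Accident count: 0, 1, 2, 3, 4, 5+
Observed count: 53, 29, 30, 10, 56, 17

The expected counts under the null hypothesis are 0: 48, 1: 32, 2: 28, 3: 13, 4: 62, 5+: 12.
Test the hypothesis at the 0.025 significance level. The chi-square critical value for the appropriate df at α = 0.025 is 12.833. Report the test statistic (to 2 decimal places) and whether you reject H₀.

4.30; do not reject

cat         O        E   (O−E)²/E
0          53       48      0.521
1          29       32      0.281
2          30       28      0.143
3          10       13      0.692
4          56       62      0.581
5+         17       12      2.083
Sum = 4.30
df = 5. Since 4.30 < 12.833, we do not reject H₀.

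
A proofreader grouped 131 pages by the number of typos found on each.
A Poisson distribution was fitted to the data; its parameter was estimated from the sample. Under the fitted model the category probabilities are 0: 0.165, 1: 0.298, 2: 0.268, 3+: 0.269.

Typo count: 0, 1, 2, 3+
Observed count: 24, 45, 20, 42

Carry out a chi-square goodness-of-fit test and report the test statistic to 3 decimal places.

8.972

Expected counts E_i = n·p_i: 131×0.165 = 21.615, 131×0.298 = 39.038, 131×0.268 = 35.108, 131×0.269 = 35.239.
0: (24 − 21.615)²/21.615 = 5.688225/21.615 = 0.2632
1: (45 − 39.038)²/39.038 = 35.545444/39.038 = 0.9105
2: (20 − 35.108)²/35.108 = 228.251664/35.108 = 6.5014
3+: (42 − 35.239)²/35.239 = 45.711121/35.239 = 1.2972
Sum = 8.972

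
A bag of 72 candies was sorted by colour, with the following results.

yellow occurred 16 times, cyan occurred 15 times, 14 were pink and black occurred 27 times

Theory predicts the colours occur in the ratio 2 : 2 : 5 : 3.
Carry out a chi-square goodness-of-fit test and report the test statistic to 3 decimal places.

Ratio total = 12. Expected counts: 72×2/12 = 12, 72×2/12 = 12, 72×5/12 = 30, 72×3/12 = 18.
χ² = (16−12)²/12 + (15−12)²/12 + (14−30)²/30 + (27−18)²/18
   = 1.3333 + 0.7500 + 8.5333 + 4.5000
Sum = 15.117

15.117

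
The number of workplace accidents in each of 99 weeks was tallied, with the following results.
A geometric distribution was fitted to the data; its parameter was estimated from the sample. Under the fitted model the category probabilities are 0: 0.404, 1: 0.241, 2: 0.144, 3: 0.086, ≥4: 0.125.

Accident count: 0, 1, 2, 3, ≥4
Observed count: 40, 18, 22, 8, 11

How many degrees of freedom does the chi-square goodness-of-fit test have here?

3

There are k = 5 categories and 1 parameter estimated from the data, so df = 5 − 1 − 1 = 3.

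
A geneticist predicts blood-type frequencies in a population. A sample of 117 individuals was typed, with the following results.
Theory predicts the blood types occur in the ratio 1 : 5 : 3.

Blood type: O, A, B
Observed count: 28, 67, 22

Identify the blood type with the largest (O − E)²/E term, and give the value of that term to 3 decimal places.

O, 17.308

Ratio total = 9. Expected counts: 117×1/9 = 13, 117×5/9 = 65, 117×3/9 = 39.
cat         O        E   (O−E)²/E
O          28       13    17.3077
A          67       65     0.0615
B          22       39     7.4103
The largest term is for O: 17.308.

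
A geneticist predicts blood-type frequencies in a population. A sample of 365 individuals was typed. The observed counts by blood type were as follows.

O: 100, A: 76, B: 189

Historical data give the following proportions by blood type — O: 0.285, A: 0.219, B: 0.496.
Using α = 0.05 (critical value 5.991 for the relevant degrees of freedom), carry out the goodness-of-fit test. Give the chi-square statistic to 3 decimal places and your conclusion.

Expected counts E_i = n·p_i: 365×0.285 = 104.025, 365×0.219 = 79.935, 365×0.496 = 181.04.
O: (100 − 104.025)²/104.025 = 16.200625/104.025 = 0.1557
A: (76 − 79.935)²/79.935 = 15.484225/79.935 = 0.1937
B: (189 − 181.04)²/181.04 = 63.3616/181.04 = 0.3500
Sum = 0.699
df = 2. Since 0.699 < 5.991, we do not reject H₀.

0.699; do not reject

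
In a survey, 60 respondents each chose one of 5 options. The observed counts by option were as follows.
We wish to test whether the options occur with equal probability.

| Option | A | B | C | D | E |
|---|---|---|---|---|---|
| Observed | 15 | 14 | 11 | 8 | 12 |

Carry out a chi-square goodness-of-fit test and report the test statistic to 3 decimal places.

Expected count for each of the 5 categories: 60/5 = 12.
A: (15 − 12)²/12 = 9/12 = 0.7500
B: (14 − 12)²/12 = 4/12 = 0.3333
C: (11 − 12)²/12 = 1/12 = 0.0833
D: (8 − 12)²/12 = 16/12 = 1.3333
E: (12 − 12)²/12 = 0/12 = 0.0000
Sum = 2.500

2.500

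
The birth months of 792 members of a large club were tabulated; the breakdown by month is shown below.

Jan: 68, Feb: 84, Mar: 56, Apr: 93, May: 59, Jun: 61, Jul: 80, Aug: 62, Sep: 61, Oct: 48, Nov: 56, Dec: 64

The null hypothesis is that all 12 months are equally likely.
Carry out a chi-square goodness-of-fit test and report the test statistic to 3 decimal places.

28.727

Expected count for each of the 12 categories: 792/12 = 66.
Jan: (68 − 66)²/66 = 4/66 = 0.0606
Feb: (84 − 66)²/66 = 324/66 = 4.9091
Mar: (56 − 66)²/66 = 100/66 = 1.5152
Apr: (93 − 66)²/66 = 729/66 = 11.0455
May: (59 − 66)²/66 = 49/66 = 0.7424
Jun: (61 − 66)²/66 = 25/66 = 0.3788
Jul: (80 − 66)²/66 = 196/66 = 2.9697
Aug: (62 − 66)²/66 = 16/66 = 0.2424
Sep: (61 − 66)²/66 = 25/66 = 0.3788
Oct: (48 − 66)²/66 = 324/66 = 4.9091
Nov: (56 − 66)²/66 = 100/66 = 1.5152
Dec: (64 − 66)²/66 = 4/66 = 0.0606
Sum = 28.727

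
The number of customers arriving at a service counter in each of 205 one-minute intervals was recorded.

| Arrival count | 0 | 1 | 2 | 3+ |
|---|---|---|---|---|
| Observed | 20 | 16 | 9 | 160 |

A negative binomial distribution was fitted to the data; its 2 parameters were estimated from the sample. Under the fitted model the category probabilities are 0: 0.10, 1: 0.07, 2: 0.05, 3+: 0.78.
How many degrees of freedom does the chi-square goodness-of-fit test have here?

There are k = 4 categories and 2 parameters estimated from the data, so df = 4 − 1 − 2 = 1.

1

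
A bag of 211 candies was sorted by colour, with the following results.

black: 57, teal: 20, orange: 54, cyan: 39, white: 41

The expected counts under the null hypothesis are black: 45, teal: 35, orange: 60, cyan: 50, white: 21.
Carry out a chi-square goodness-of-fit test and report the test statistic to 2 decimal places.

31.70

χ² = (57−45)²/45 + (20−35)²/35 + (54−60)²/60 + (39−50)²/50 + (41−21)²/21
   = 3.200 + 6.429 + 0.600 + 2.420 + 19.048
Sum = 31.70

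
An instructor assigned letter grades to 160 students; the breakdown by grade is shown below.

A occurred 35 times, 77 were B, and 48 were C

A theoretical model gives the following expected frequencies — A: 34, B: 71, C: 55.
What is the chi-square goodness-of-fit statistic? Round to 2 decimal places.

1.43

cat         O        E   (O−E)²/E
A          35       34      0.029
B          77       71      0.507
C          48       55      0.891
Sum = 1.43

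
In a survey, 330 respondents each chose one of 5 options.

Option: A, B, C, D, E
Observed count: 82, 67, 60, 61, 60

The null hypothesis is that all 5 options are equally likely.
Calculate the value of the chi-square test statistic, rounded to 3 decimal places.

5.364

Expected count for each of the 5 categories: 330/5 = 66.
cat         O        E   (O−E)²/E
A          82       66     3.8788
B          67       66     0.0152
C          60       66     0.5455
D          61       66     0.3788
E          60       66     0.5455
Sum = 5.364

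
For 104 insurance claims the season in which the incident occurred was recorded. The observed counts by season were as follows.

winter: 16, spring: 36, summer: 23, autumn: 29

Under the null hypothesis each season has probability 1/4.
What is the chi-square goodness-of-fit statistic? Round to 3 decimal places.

Expected count for each of the 4 categories: 104/4 = 26.
winter: (16 − 26)²/26 = 100/26 = 3.8462
spring: (36 − 26)²/26 = 100/26 = 3.8462
summer: (23 − 26)²/26 = 9/26 = 0.3462
autumn: (29 − 26)²/26 = 9/26 = 0.3462
Sum = 8.385

8.385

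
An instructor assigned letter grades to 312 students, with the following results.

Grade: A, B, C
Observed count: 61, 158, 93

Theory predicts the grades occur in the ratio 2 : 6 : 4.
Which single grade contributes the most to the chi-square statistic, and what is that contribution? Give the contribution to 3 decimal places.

A, 1.558

Ratio total = 12. Expected counts: 312×2/12 = 52, 312×6/12 = 156, 312×4/12 = 104.
cat         O        E   (O−E)²/E
A          61       52     1.5577
B         158      156     0.0256
C          93      104     1.1635
The largest term is for A: 1.558.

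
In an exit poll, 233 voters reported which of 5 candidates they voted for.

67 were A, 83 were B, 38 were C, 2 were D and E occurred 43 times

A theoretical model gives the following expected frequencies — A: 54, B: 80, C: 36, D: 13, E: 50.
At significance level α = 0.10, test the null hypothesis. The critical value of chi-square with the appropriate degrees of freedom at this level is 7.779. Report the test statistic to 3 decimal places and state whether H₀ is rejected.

13.641; reject

A: (67 − 54)²/54 = 169/54 = 3.1296
B: (83 − 80)²/80 = 9/80 = 0.1125
C: (38 − 36)²/36 = 4/36 = 0.1111
D: (2 − 13)²/13 = 121/13 = 9.3077
E: (43 − 50)²/50 = 49/50 = 0.9800
Sum = 13.641
df = 4. Since 13.641 > 7.779, we reject H₀.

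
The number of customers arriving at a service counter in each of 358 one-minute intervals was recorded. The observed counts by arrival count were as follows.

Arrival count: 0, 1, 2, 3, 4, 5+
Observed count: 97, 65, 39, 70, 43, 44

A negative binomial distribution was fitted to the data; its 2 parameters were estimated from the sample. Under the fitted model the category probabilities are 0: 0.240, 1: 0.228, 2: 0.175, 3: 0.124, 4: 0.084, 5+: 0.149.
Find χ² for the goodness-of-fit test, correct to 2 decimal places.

Expected counts E_i = n·p_i: 358×0.240 = 85.92, 358×0.228 = 81.624, 358×0.175 = 62.65, 358×0.124 = 44.392, 358×0.084 = 30.072, 358×0.149 = 53.342.
cat         O        E   (O−E)²/E
0          97    85.92      1.429
1          65   81.624      3.386
2          39    62.65      8.928
3          70   44.392     14.772
4          43   30.072      5.558
5+         44   53.342      1.636
Sum = 35.71

35.71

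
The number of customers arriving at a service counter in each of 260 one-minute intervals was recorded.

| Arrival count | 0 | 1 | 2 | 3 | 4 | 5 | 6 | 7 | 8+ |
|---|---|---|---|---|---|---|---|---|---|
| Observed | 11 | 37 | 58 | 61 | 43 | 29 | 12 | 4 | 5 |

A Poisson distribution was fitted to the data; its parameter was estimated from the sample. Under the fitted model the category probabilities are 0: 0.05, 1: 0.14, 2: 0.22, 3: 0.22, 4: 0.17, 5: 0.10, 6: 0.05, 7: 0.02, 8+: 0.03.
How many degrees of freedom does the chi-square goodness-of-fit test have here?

There are k = 9 categories and 1 parameter estimated from the data, so df = 9 − 1 − 1 = 7.

7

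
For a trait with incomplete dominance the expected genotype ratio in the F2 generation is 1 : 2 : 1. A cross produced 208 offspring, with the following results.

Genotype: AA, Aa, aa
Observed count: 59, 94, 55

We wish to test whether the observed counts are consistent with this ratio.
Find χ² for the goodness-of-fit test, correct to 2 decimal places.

2.08

Ratio total = 4. Expected counts: 208×1/4 = 52, 208×2/4 = 104, 208×1/4 = 52.
cat         O        E   (O−E)²/E
AA         59       52      0.942
Aa         94      104      0.962
aa         55       52      0.173
Sum = 2.08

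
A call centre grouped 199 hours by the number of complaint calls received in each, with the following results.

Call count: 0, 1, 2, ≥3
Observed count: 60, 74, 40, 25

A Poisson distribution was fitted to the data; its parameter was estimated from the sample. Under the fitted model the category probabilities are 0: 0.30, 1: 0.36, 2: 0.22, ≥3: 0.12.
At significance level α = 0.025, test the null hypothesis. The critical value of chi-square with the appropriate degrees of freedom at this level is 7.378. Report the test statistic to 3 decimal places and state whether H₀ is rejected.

0.458; do not reject

Expected counts E_i = n·p_i: 199×0.30 = 59.7, 199×0.36 = 71.64, 199×0.22 = 43.78, 199×0.12 = 23.88.
0: (60 − 59.7)²/59.7 = 0.09/59.7 = 0.0015
1: (74 − 71.64)²/71.64 = 5.5696/71.64 = 0.0777
2: (40 − 43.78)²/43.78 = 14.2884/43.78 = 0.3264
≥3: (25 − 23.88)²/23.88 = 1.2544/23.88 = 0.0525
Sum = 0.458
df = 2. Since 0.458 < 7.378, we do not reject H₀.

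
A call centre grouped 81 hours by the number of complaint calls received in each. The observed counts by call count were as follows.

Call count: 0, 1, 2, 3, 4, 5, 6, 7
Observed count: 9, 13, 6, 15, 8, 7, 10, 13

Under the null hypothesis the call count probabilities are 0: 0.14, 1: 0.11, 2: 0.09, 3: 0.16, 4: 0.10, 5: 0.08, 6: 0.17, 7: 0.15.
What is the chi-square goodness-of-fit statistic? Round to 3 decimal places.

Expected counts E_i = n·p_i: 81×0.14 = 11.34, 81×0.11 = 8.91, 81×0.09 = 7.29, 81×0.16 = 12.96, 81×0.10 = 8.1, 81×0.08 = 6.48, 81×0.17 = 13.77, 81×0.15 = 12.15.
cat         O        E   (O−E)²/E
0           9    11.34     0.4829
1          13     8.91     1.8775
2           6     7.29     0.2283
3          15    12.96     0.3211
4           8      8.1     0.0012
5           7     6.48     0.0417
6          10    13.77     1.0322
7          13    12.15     0.0595
Sum = 4.044

4.044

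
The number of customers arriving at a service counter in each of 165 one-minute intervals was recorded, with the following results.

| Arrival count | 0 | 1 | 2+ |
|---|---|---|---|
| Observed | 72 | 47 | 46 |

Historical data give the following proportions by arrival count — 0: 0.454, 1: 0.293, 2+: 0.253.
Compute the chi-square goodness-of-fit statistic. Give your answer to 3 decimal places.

Expected counts E_i = n·p_i: 165×0.454 = 74.91, 165×0.293 = 48.345, 165×0.253 = 41.745.
0: (72 − 74.91)²/74.91 = 8.4681/74.91 = 0.1130
1: (47 − 48.345)²/48.345 = 1.809025/48.345 = 0.0374
2+: (46 − 41.745)²/41.745 = 18.105025/41.745 = 0.4337
Sum = 0.584

0.584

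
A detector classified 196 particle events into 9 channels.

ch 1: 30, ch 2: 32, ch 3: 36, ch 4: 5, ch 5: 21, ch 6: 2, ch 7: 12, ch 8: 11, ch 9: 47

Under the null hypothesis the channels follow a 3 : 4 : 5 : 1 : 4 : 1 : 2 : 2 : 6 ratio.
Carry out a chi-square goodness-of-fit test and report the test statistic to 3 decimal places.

11.874

Ratio total = 28. Expected counts: 196×3/28 = 21, 196×4/28 = 28, 196×5/28 = 35, 196×1/28 = 7, 196×4/28 = 28, 196×1/28 = 7, 196×2/28 = 14, 196×2/28 = 14, 196×6/28 = 42.
cat         O        E   (O−E)²/E
ch 1       30       21     3.8571
ch 2       32       28     0.5714
ch 3       36       35     0.0286
ch 4        5        7     0.5714
ch 5       21       28     1.7500
ch 6        2        7     3.5714
ch 7       12       14     0.2857
ch 8       11       14     0.6429
ch 9       47       42     0.5952
Sum = 11.874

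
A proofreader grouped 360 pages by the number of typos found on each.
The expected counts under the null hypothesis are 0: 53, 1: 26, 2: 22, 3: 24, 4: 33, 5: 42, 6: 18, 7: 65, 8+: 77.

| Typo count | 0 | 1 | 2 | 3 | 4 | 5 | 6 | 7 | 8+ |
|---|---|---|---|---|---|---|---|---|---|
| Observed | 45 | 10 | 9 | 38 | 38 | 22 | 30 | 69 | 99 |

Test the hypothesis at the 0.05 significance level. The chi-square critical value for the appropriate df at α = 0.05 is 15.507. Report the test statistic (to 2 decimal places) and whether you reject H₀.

51.72; reject

cat         O        E   (O−E)²/E
0          45       53      1.208
1          10       26      9.846
2           9       22      7.682
3          38       24      8.167
4          38       33      0.758
5          22       42      9.524
6          30       18      8.000
7          69       65      0.246
8+         99       77      6.286
Sum = 51.72
df = 8. Since 51.72 > 15.507, we reject H₀.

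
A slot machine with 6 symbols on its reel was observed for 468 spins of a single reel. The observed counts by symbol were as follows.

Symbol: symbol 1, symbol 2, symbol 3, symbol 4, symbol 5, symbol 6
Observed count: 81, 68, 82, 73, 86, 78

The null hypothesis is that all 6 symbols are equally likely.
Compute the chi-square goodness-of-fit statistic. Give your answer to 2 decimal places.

Under H₀ each category has probability 1/6, so each expected count is 468/6 = 78.
χ² = (81−78)²/78 + (68−78)²/78 + (82−78)²/78 + (73−78)²/78 + (86−78)²/78 + (78−78)²/78
   = 0.115 + 1.282 + 0.205 + 0.321 + 0.821 + 0.000
Sum = 2.74

2.74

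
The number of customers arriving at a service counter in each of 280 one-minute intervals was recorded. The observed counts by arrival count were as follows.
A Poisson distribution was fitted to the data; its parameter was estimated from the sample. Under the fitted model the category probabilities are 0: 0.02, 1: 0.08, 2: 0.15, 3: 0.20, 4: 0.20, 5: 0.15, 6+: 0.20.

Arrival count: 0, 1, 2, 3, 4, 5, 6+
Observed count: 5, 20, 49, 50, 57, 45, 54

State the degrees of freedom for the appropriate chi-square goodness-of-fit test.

5

There are k = 7 categories and 1 parameter estimated from the data, so df = 7 − 1 − 1 = 5.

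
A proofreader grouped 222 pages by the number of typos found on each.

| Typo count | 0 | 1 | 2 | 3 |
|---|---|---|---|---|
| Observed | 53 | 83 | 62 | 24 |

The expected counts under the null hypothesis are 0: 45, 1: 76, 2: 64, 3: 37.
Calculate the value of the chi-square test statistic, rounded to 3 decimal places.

cat         O        E   (O−E)²/E
0          53       45     1.4222
1          83       76     0.6447
2          62       64     0.0625
3          24       37     4.5676
Sum = 6.697

6.697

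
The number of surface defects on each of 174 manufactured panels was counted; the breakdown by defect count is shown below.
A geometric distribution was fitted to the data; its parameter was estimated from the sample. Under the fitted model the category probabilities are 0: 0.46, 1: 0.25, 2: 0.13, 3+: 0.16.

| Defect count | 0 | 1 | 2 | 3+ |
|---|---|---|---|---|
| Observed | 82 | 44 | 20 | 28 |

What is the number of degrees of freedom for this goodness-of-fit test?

2

There are k = 4 categories and 1 parameter estimated from the data, so df = 4 − 1 − 1 = 2.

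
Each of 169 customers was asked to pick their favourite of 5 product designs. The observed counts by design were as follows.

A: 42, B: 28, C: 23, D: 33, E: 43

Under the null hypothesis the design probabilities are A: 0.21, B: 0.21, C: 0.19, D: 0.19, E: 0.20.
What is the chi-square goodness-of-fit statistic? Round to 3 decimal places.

7.888

Expected counts E_i = n·p_i: 169×0.21 = 35.49, 169×0.21 = 35.49, 169×0.19 = 32.11, 169×0.19 = 32.11, 169×0.20 = 33.8.
χ² = (42−35.49)²/35.49 + (28−35.49)²/35.49 + (23−32.11)²/32.11 + (33−32.11)²/32.11 + (43−33.8)²/33.8
   = 1.1941 + 1.5807 + 2.5846 + 0.0247 + 2.5041
Sum = 7.888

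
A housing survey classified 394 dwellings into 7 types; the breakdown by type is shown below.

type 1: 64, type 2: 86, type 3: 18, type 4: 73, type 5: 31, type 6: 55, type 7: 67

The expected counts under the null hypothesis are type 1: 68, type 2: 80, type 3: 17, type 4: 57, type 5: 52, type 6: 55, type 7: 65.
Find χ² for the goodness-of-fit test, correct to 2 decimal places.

type 1: (64 − 68)²/68 = 16/68 = 0.235
type 2: (86 − 80)²/80 = 36/80 = 0.450
type 3: (18 − 17)²/17 = 1/17 = 0.059
type 4: (73 − 57)²/57 = 256/57 = 4.491
type 5: (31 − 52)²/52 = 441/52 = 8.481
type 6: (55 − 55)²/55 = 0/55 = 0.000
type 7: (67 − 65)²/65 = 4/65 = 0.062
Sum = 13.78

13.78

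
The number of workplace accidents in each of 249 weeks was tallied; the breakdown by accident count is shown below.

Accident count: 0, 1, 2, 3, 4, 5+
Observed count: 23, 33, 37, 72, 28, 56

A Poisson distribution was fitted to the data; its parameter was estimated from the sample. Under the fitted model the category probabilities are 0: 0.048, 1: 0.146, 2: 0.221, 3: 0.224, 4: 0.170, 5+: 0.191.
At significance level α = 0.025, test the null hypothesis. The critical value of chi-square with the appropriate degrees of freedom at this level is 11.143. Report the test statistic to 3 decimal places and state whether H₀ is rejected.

Expected counts E_i = n·p_i: 249×0.048 = 11.952, 249×0.146 = 36.354, 249×0.221 = 55.029, 249×0.224 = 55.776, 249×0.170 = 42.33, 249×0.191 = 47.559.
0: (23 − 11.952)²/11.952 = 122.058304/11.952 = 10.2124
1: (33 − 36.354)²/36.354 = 11.249316/36.354 = 0.3094
2: (37 − 55.029)²/55.029 = 325.044841/55.029 = 5.9068
3: (72 − 55.776)²/55.776 = 263.218176/55.776 = 4.7192
4: (28 − 42.33)²/42.33 = 205.3489/42.33 = 4.8511
5+: (56 − 47.559)²/47.559 = 71.250481/47.559 = 1.4981
Sum = 27.497
df = 4. Since 27.497 > 11.143, we reject H₀.

27.497; reject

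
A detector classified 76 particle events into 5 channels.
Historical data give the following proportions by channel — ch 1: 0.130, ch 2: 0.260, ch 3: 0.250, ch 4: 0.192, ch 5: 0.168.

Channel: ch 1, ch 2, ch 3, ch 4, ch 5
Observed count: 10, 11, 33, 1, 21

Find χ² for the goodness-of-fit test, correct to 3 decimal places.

32.169

Expected counts E_i = n·p_i: 76×0.130 = 9.88, 76×0.260 = 19.76, 76×0.250 = 19, 76×0.192 = 14.592, 76×0.168 = 12.768.
χ² = (10−9.88)²/9.88 + (11−19.76)²/19.76 + (33−19)²/19 + (1−14.592)²/14.592 + (21−12.768)²/12.768
   = 0.0015 + 3.8835 + 10.3158 + 12.6605 + 5.3075
Sum = 32.169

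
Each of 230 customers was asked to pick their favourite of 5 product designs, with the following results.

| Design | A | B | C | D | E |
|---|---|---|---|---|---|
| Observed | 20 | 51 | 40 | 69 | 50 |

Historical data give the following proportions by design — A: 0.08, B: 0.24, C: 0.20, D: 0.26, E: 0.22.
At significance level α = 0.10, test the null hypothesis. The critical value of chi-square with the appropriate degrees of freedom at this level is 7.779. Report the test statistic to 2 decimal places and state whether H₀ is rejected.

2.66; do not reject

Expected counts E_i = n·p_i: 230×0.08 = 18.4, 230×0.24 = 55.2, 230×0.20 = 46, 230×0.26 = 59.8, 230×0.22 = 50.6.
χ² = (20−18.4)²/18.4 + (51−55.2)²/55.2 + (40−46)²/46 + (69−59.8)²/59.8 + (50−50.6)²/50.6
   = 0.139 + 0.320 + 0.783 + 1.415 + 0.007
Sum = 2.66
df = 4. Since 2.66 < 7.779, we do not reject H₀.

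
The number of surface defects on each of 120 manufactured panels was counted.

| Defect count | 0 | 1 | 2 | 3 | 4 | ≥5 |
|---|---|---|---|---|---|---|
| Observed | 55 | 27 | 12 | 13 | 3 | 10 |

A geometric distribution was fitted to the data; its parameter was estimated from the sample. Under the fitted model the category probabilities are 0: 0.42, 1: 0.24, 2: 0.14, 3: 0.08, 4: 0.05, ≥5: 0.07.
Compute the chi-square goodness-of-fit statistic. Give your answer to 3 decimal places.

Expected counts E_i = n·p_i: 120×0.42 = 50.4, 120×0.24 = 28.8, 120×0.14 = 16.8, 120×0.08 = 9.6, 120×0.05 = 6, 120×0.07 = 8.4.
χ² = (55−50.4)²/50.4 + (27−28.8)²/28.8 + (12−16.8)²/16.8 + (13−9.6)²/9.6 + (3−6)²/6 + (10−8.4)²/8.4
   = 0.4198 + 0.1125 + 1.3714 + 1.2042 + 1.5000 + 0.3048
Sum = 4.913

4.913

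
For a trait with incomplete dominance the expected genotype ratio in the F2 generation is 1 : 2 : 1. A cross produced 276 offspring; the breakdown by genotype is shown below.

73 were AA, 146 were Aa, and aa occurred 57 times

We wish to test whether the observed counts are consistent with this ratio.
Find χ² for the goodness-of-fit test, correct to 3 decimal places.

Ratio total = 4. Expected counts: 276×1/4 = 69, 276×2/4 = 138, 276×1/4 = 69.
χ² = (73−69)²/69 + (146−138)²/138 + (57−69)²/69
   = 0.2319 + 0.4638 + 2.0870
Sum = 2.783

2.783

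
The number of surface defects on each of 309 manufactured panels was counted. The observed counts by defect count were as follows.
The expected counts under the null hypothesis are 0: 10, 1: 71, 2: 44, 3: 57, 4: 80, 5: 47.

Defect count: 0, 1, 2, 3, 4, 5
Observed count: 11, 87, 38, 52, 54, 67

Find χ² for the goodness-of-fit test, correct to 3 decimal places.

21.923

0: (11 − 10)²/10 = 1/10 = 0.1000
1: (87 − 71)²/71 = 256/71 = 3.6056
2: (38 − 44)²/44 = 36/44 = 0.8182
3: (52 − 57)²/57 = 25/57 = 0.4386
4: (54 − 80)²/80 = 676/80 = 8.4500
5: (67 − 47)²/47 = 400/47 = 8.5106
Sum = 21.923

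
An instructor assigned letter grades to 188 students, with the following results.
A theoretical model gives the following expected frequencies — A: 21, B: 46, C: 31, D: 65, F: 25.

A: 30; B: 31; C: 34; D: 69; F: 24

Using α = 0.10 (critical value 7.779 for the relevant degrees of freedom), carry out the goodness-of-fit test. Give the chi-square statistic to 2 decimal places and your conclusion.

9.32; reject

cat         O        E   (O−E)²/E
A          30       21      3.857
B          31       46      4.891
C          34       31      0.290
D          69       65      0.246
F          24       25      0.040
Sum = 9.32
df = 4. Since 9.32 > 7.779, we reject H₀.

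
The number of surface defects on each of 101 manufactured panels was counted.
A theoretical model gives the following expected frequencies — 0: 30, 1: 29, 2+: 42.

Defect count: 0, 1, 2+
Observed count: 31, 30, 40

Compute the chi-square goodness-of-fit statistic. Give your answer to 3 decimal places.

0.163

χ² = (31−30)²/30 + (30−29)²/29 + (40−42)²/42
   = 0.0333 + 0.0345 + 0.0952
Sum = 0.163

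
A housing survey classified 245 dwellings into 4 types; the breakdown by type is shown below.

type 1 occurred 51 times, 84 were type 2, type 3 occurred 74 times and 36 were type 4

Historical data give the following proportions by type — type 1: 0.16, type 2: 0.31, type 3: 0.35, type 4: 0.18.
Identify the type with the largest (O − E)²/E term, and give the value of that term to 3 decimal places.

type 1, 3.552

Expected counts E_i = n·p_i: 245×0.16 = 39.2, 245×0.31 = 75.95, 245×0.35 = 85.75, 245×0.18 = 44.1.
type 1: (51 − 39.2)²/39.2 = 139.24/39.2 = 3.5520
type 2: (84 − 75.95)²/75.95 = 64.8025/75.95 = 0.8532
type 3: (74 − 85.75)²/85.75 = 138.0625/85.75 = 1.6101
type 4: (36 − 44.1)²/44.1 = 65.61/44.1 = 1.4878
The largest term is for type 1: 3.552.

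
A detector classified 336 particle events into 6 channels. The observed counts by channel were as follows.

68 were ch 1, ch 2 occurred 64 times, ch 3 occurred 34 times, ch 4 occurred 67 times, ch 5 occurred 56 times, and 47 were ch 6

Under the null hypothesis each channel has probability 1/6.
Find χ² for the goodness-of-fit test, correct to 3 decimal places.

15.964

Under H₀ each category has probability 1/6, so each expected count is 336/6 = 56.
cat         O        E   (O−E)²/E
ch 1       68       56     2.5714
ch 2       64       56     1.1429
ch 3       34       56     8.6429
ch 4       67       56     2.1607
ch 5       56       56     0.0000
ch 6       47       56     1.4464
Sum = 15.964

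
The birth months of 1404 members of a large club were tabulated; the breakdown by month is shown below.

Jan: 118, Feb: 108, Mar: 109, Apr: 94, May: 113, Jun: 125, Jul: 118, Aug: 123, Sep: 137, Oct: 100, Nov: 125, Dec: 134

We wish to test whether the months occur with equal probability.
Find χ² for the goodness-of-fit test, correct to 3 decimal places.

15.675

Under H₀ each category has probability 1/12, so each expected count is 1404/12 = 117.
Jan: (118 − 117)²/117 = 1/117 = 0.0085
Feb: (108 − 117)²/117 = 81/117 = 0.6923
Mar: (109 − 117)²/117 = 64/117 = 0.5470
Apr: (94 − 117)²/117 = 529/117 = 4.5214
May: (113 − 117)²/117 = 16/117 = 0.1368
Jun: (125 − 117)²/117 = 64/117 = 0.5470
Jul: (118 − 117)²/117 = 1/117 = 0.0085
Aug: (123 − 117)²/117 = 36/117 = 0.3077
Sep: (137 − 117)²/117 = 400/117 = 3.4188
Oct: (100 − 117)²/117 = 289/117 = 2.4701
Nov: (125 − 117)²/117 = 64/117 = 0.5470
Dec: (134 − 117)²/117 = 289/117 = 2.4701
Sum = 15.675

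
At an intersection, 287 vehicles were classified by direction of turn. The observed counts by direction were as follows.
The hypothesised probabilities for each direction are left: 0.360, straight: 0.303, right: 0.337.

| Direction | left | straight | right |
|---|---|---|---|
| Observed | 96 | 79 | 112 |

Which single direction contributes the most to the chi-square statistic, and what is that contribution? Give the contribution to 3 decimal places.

right, 2.414

Expected counts E_i = n·p_i: 287×0.360 = 103.32, 287×0.303 = 86.961, 287×0.337 = 96.719.
χ² = (96−103.32)²/103.32 + (79−86.961)²/86.961 + (112−96.719)²/96.719
   = 0.5186 + 0.7288 + 2.4143
The largest term is for right: 2.414.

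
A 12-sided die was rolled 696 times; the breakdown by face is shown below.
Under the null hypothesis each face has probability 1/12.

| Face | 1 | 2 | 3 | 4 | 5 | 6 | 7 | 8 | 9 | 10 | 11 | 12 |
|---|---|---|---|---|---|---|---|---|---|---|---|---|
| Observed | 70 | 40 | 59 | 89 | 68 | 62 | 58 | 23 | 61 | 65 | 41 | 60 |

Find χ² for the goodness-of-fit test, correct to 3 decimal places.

Under H₀ each category has probability 1/12, so each expected count is 696/12 = 58.
cat         O        E   (O−E)²/E
1          70       58     2.4828
2          40       58     5.5862
3          59       58     0.0172
4          89       58    16.5690
5          68       58     1.7241
6          62       58     0.2759
7          58       58     0.0000
8          23       58    21.1207
9          61       58     0.1552
10         65       58     0.8448
11         41       58     4.9828
12         60       58     0.0690
Sum = 53.828

53.828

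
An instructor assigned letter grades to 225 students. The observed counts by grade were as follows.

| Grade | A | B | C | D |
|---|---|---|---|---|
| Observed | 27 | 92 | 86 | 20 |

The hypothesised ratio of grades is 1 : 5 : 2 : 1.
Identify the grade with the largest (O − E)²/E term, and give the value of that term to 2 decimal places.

C, 25.92

Ratio total = 9. Expected counts: 225×1/9 = 25, 225×5/9 = 125, 225×2/9 = 50, 225×1/9 = 25.
cat         O        E   (O−E)²/E
A          27       25      0.160
B          92      125      8.712
C          86       50     25.920
D          20       25      1.000
The largest term is for C: 25.92.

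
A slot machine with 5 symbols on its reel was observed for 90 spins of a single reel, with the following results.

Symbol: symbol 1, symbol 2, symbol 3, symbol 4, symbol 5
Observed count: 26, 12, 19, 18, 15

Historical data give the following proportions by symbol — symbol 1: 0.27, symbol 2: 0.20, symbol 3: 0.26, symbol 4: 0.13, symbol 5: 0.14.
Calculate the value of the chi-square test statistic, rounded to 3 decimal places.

6.796

Expected counts E_i = n·p_i: 90×0.27 = 24.3, 90×0.20 = 18, 90×0.26 = 23.4, 90×0.13 = 11.7, 90×0.14 = 12.6.
cat           O        E   (O−E)²/E
symbol 1     26     24.3     0.1189
symbol 2     12       18     2.0000
symbol 3     19     23.4     0.8274
symbol 4     18     11.7     3.3923
symbol 5     15     12.6     0.4571
Sum = 6.796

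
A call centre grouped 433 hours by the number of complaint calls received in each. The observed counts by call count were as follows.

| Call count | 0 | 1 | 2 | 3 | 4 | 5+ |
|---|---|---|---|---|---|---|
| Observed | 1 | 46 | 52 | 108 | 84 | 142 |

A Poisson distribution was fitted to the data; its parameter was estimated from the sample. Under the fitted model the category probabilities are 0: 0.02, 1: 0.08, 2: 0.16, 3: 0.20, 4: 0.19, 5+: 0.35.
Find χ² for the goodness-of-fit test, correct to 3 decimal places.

20.737

Expected counts E_i = n·p_i: 433×0.02 = 8.66, 433×0.08 = 34.64, 433×0.16 = 69.28, 433×0.20 = 86.6, 433×0.19 = 82.27, 433×0.35 = 151.55.
cat         O        E   (O−E)²/E
0           1     8.66     6.7755
1          46    34.64     3.7255
2          52    69.28     4.3100
3         108     86.6     5.2882
4          84    82.27     0.0364
5+        142   151.55     0.6018
Sum = 20.737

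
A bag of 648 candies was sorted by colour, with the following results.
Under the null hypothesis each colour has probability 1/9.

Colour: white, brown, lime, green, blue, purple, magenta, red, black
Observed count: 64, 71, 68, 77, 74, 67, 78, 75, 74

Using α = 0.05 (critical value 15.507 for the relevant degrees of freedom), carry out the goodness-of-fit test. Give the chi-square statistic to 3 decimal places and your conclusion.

Under H₀ each category has probability 1/9, so each expected count is 648/9 = 72.
white: (64 − 72)²/72 = 64/72 = 0.8889
brown: (71 − 72)²/72 = 1/72 = 0.0139
lime: (68 − 72)²/72 = 16/72 = 0.2222
green: (77 − 72)²/72 = 25/72 = 0.3472
blue: (74 − 72)²/72 = 4/72 = 0.0556
purple: (67 − 72)²/72 = 25/72 = 0.3472
magenta: (78 − 72)²/72 = 36/72 = 0.5000
red: (75 − 72)²/72 = 9/72 = 0.1250
black: (74 − 72)²/72 = 4/72 = 0.0556
Sum = 2.556
df = 8. Since 2.556 < 15.507, we do not reject H₀.

2.556; do not reject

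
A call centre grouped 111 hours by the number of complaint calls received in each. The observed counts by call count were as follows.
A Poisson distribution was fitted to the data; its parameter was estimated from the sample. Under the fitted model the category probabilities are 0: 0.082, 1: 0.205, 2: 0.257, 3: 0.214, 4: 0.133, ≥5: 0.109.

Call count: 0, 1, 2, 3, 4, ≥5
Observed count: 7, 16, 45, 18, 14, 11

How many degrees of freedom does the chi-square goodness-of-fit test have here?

4

There are k = 6 categories and 1 parameter estimated from the data, so df = 6 − 1 − 1 = 4.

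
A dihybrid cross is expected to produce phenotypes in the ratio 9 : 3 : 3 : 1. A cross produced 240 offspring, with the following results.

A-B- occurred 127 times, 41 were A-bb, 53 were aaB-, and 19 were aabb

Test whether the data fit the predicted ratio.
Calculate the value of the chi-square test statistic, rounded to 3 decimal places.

Ratio total = 16. Expected counts: 240×9/16 = 135, 240×3/16 = 45, 240×3/16 = 45, 240×1/16 = 15.
χ² = (127−135)²/135 + (41−45)²/45 + (53−45)²/45 + (19−15)²/15
   = 0.4741 + 0.3556 + 1.4222 + 1.0667
Sum = 3.319

3.319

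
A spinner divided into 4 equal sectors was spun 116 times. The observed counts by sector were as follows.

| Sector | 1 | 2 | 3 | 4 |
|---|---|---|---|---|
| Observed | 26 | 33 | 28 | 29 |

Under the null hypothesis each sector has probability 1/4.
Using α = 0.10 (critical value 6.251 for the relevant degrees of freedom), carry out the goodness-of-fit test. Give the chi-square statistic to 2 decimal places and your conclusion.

Under H₀ each category has probability 1/4, so each expected count is 116/4 = 29.
cat         O        E   (O−E)²/E
1          26       29      0.310
2          33       29      0.552
3          28       29      0.034
4          29       29      0.000
Sum = 0.90
df = 3. Since 0.90 < 6.251, we do not reject H₀.

0.90; do not reject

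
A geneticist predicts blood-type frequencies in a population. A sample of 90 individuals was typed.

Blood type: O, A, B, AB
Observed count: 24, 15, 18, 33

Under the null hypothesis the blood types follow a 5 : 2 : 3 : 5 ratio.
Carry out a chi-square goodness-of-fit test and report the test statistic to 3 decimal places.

Ratio total = 15. Expected counts: 90×5/15 = 30, 90×2/15 = 12, 90×3/15 = 18, 90×5/15 = 30.
χ² = (24−30)²/30 + (15−12)²/12 + (18−18)²/18 + (33−30)²/30
   = 1.2000 + 0.7500 + 0.0000 + 0.3000
Sum = 2.250

2.250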